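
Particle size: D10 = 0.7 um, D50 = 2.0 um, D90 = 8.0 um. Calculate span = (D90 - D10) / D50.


Span = (8.0 - 0.7) / 2.0 = 7.3 / 2.0 = 3.65

3.65


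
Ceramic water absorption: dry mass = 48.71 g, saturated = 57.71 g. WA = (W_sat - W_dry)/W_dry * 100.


WA = (57.71 - 48.71) / 48.71 * 100 = 18.48%

18.48


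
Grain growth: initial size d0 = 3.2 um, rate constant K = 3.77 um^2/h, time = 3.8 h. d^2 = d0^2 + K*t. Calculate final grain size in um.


d^2 = 3.2^2 + 3.77*3.8 = 24.566
d = sqrt(24.566) = 4.96 um

4.96


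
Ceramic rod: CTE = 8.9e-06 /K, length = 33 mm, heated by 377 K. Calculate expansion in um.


dL = 8.9e-06 * 33 * 377 * 1000 = 110.725 um

110.725


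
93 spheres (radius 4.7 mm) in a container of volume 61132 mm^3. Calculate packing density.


V_sphere = 4/3*pi*4.7^3 = 434.8928 mm^3
Total V = 93*434.8928 = 40445.0304 mm^3
PD = 40445.0304 / 61132 = 0.662

0.662


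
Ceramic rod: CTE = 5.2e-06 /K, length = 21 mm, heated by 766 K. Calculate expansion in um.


dL = 5.2e-06 * 21 * 766 * 1000 = 83.647 um

83.647


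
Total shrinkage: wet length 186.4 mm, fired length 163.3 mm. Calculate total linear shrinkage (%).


TS = (186.4 - 163.3) / 186.4 * 100 = 12.39%

12.39


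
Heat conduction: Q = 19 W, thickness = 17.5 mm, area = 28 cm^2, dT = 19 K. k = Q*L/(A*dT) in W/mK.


k = 19*17.5/1000/(28/10000*19) = 6.25 W/mK

6.25


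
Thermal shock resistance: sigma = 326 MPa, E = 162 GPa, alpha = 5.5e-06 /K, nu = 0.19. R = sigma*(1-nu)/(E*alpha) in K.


R = 326*(1-0.19)/(162*1000*5.5e-06) = 296 K

296


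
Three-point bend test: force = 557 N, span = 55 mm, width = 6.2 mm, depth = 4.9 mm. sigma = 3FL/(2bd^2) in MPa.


sigma = 3*557*55/(2*6.2*4.9^2) = 308.7 MPa

308.7


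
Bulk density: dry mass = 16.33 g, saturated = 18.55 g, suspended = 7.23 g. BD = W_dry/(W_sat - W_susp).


BD = 16.33 / (18.55 - 7.23) = 16.33 / 11.32 = 1.443 g/cm^3

1.443


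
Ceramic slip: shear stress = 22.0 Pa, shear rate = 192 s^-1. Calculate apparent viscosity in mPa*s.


eta = tau/gamma * 1000 = 22.0/192 * 1000 = 114.6 mPa*s

114.6


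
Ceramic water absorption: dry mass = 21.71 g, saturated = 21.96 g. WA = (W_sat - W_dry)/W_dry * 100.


WA = (21.96 - 21.71) / 21.71 * 100 = 1.15%

1.15


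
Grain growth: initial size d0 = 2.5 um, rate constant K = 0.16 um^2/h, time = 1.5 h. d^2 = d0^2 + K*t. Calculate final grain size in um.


d^2 = 2.5^2 + 0.16*1.5 = 6.49
d = sqrt(6.49) = 2.55 um

2.55


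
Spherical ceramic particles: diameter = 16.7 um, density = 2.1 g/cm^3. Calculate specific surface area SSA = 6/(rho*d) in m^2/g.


SSA = 6 / (2.1 * 16.7) = 0.171 m^2/g

0.171


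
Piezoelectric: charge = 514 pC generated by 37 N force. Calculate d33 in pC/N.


d33 = 514 / 37 = 13.9 pC/N

13.9


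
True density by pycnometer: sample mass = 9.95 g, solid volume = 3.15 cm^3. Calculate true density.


TD = 9.95 / 3.15 = 3.159 g/cm^3

3.159


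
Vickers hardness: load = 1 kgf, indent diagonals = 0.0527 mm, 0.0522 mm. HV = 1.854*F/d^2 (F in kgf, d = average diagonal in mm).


d_avg = (0.0527+0.0522)/2 = 0.05245 mm
HV = 1.854*1/0.05245^2 = 674

674


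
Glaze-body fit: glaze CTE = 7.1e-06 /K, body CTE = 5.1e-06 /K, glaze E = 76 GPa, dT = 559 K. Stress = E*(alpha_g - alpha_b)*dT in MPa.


Stress = 76*1000*(7.1e-06 - 5.1e-06)*559 = 85.0 MPa

85.0


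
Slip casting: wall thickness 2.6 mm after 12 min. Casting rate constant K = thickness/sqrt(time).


K = 2.6 / sqrt(12) = 2.6 / 3.4641 = 0.751 mm/min^0.5

0.751


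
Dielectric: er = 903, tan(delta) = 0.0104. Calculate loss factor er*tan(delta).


Loss = 903 * 0.0104 = 9.391

9.391


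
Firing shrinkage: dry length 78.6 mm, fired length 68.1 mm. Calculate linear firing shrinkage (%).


FS = (78.6 - 68.1) / 78.6 * 100 = 13.36%

13.36


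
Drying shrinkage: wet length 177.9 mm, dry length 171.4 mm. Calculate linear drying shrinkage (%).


DS = (177.9 - 171.4) / 177.9 * 100 = 3.65%

3.65


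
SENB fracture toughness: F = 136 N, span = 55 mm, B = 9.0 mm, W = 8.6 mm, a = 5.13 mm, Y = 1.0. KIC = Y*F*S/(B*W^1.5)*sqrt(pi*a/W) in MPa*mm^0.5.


KIC = 1.0*136*55/(9.0*8.6^1.5)*sqrt(pi*5.13/8.6) = 45.11

45.11


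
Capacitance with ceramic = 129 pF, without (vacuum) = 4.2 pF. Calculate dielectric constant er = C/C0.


er = 129 / 4.2 = 30.71

30.71


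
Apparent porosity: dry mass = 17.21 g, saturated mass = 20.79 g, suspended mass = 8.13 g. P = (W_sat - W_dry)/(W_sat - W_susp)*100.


P = (20.79 - 17.21) / (20.79 - 8.13) * 100 = 3.58 / 12.66 * 100 = 28.3%

28.3


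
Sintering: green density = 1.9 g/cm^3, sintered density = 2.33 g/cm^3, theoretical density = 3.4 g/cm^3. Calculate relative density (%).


Relative = 2.33 / 3.4 * 100 = 68.5%

68.5


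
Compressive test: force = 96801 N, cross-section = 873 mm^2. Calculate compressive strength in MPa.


CS = 96801 / 873 = 110.9 MPa

110.9


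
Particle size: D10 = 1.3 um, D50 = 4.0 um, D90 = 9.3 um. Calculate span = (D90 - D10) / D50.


Span = (9.3 - 1.3) / 4.0 = 8.0 / 4.0 = 2.0

2.0


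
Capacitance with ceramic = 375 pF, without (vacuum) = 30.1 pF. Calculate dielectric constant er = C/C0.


er = 375 / 30.1 = 12.46

12.46


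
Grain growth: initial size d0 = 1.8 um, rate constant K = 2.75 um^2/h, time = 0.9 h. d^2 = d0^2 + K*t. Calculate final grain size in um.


d^2 = 1.8^2 + 2.75*0.9 = 5.715
d = sqrt(5.715) = 2.39 um

2.39


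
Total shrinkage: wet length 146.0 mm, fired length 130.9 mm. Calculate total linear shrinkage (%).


TS = (146.0 - 130.9) / 146.0 * 100 = 10.34%

10.34


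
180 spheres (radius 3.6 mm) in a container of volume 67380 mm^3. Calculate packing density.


V_sphere = 4/3*pi*3.6^3 = 195.4322 mm^3
Total V = 180*195.4322 = 35177.796 mm^3
PD = 35177.796 / 67380 = 0.522

0.522


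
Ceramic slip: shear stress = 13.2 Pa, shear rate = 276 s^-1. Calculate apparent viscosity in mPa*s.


eta = tau/gamma * 1000 = 13.2/276 * 1000 = 47.8 mPa*s

47.8


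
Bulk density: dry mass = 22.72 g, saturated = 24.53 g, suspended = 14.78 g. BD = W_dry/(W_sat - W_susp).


BD = 22.72 / (24.53 - 14.78) = 22.72 / 9.75 = 2.33 g/cm^3

2.33


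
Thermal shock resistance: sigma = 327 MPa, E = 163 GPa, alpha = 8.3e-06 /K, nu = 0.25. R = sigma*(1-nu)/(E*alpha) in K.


R = 327*(1-0.25)/(163*1000*8.3e-06) = 181 K

181


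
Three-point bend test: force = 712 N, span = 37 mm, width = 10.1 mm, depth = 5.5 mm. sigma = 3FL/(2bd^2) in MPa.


sigma = 3*712*37/(2*10.1*5.5^2) = 129.3 MPa

129.3


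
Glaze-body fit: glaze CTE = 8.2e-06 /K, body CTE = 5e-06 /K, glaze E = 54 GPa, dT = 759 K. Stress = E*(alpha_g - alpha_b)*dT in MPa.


Stress = 54*1000*(8.2e-06 - 5e-06)*759 = 131.2 MPa

131.2


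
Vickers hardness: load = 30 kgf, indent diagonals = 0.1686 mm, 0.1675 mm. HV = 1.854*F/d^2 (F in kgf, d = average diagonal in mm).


d_avg = (0.1686+0.1675)/2 = 0.16805 mm
HV = 1.854*30/0.16805^2 = 1969

1969


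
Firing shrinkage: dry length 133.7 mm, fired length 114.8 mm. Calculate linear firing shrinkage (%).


FS = (133.7 - 114.8) / 133.7 * 100 = 14.14%

14.14


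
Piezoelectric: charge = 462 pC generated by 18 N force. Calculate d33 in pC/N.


d33 = 462 / 18 = 25.7 pC/N

25.7


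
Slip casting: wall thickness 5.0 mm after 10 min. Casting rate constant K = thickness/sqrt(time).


K = 5.0 / sqrt(10) = 5.0 / 3.1623 = 1.581 mm/min^0.5

1.581


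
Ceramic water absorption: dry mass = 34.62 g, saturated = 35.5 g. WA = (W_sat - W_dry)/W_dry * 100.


WA = (35.5 - 34.62) / 34.62 * 100 = 2.54%

2.54


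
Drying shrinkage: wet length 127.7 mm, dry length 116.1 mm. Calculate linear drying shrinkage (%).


DS = (127.7 - 116.1) / 127.7 * 100 = 9.08%

9.08


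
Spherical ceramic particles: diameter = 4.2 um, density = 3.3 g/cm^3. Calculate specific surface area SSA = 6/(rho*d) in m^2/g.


SSA = 6 / (3.3 * 4.2) = 0.433 m^2/g

0.433


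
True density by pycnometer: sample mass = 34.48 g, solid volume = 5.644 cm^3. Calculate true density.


TD = 34.48 / 5.644 = 6.109 g/cm^3

6.109


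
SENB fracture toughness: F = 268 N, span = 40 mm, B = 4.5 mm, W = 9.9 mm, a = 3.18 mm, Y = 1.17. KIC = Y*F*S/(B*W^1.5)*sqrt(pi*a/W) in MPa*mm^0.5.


KIC = 1.17*268*40/(4.5*9.9^1.5)*sqrt(pi*3.18/9.9) = 89.88

89.88


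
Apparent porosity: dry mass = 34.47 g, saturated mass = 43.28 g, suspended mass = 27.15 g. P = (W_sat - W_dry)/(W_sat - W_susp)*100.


P = (43.28 - 34.47) / (43.28 - 27.15) * 100 = 8.81 / 16.13 * 100 = 54.6%

54.6


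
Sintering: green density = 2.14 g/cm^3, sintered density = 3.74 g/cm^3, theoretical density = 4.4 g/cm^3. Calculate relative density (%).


Relative = 3.74 / 4.4 * 100 = 85.0%

85.0


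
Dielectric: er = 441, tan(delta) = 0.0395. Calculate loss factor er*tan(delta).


Loss = 441 * 0.0395 = 17.42

17.42


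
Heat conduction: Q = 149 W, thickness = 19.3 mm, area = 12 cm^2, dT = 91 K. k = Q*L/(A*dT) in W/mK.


k = 149*19.3/1000/(12/10000*91) = 26.33 W/mK

26.33


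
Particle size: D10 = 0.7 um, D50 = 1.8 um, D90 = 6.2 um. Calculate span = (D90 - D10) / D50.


Span = (6.2 - 0.7) / 1.8 = 5.5 / 1.8 = 3.056

3.056


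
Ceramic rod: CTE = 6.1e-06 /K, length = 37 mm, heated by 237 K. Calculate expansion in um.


dL = 6.1e-06 * 37 * 237 * 1000 = 53.491 um

53.491


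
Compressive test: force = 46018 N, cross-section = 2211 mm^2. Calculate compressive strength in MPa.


CS = 46018 / 2211 = 20.8 MPa

20.8


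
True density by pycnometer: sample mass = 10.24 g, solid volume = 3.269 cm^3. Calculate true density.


TD = 10.24 / 3.269 = 3.132 g/cm^3

3.132


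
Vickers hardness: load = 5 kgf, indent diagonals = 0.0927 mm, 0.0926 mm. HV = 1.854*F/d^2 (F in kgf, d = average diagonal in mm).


d_avg = (0.0927+0.0926)/2 = 0.09265 mm
HV = 1.854*5/0.09265^2 = 1080

1080


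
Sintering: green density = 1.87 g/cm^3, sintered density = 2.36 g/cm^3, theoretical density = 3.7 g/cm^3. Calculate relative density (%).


Relative = 2.36 / 3.7 * 100 = 63.8%

63.8


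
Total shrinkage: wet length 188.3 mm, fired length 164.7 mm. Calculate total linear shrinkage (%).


TS = (188.3 - 164.7) / 188.3 * 100 = 12.53%

12.53


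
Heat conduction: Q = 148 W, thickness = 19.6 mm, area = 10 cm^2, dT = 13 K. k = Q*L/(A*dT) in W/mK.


k = 148*19.6/1000/(10/10000*13) = 223.14 W/mK

223.14


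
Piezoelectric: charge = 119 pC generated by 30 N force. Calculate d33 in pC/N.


d33 = 119 / 30 = 4.0 pC/N

4.0


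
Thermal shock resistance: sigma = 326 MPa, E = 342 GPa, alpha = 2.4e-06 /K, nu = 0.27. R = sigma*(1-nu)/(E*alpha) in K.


R = 326*(1-0.27)/(342*1000*2.4e-06) = 290 K

290


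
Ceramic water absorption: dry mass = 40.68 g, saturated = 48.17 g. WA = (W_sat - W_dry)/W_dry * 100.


WA = (48.17 - 40.68) / 40.68 * 100 = 18.41%

18.41


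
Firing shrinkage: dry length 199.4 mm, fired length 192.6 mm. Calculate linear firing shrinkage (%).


FS = (199.4 - 192.6) / 199.4 * 100 = 3.41%

3.41


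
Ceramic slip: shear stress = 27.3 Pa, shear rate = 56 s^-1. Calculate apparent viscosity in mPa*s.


eta = tau/gamma * 1000 = 27.3/56 * 1000 = 487.5 mPa*s

487.5


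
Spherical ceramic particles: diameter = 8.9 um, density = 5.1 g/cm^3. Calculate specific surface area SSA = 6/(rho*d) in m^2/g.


SSA = 6 / (5.1 * 8.9) = 0.132 m^2/g

0.132


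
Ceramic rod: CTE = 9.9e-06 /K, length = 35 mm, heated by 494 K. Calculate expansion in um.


dL = 9.9e-06 * 35 * 494 * 1000 = 171.171 um

171.171


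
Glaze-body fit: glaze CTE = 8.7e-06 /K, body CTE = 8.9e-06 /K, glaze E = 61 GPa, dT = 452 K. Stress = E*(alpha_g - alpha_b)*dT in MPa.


Stress = 61*1000*(8.7e-06 - 8.9e-06)*452 = -5.5 MPa

-5.5


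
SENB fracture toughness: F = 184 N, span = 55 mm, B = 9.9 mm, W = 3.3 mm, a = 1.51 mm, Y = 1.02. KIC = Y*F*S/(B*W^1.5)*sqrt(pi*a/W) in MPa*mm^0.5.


KIC = 1.02*184*55/(9.9*3.3^1.5)*sqrt(pi*1.51/3.3) = 208.54

208.54


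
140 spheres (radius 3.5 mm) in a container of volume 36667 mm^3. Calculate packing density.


V_sphere = 4/3*pi*3.5^3 = 179.5944 mm^3
Total V = 140*179.5944 = 25143.216 mm^3
PD = 25143.216 / 36667 = 0.686

0.686


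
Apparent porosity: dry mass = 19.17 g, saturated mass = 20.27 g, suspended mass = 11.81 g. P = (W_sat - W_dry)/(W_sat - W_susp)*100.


P = (20.27 - 19.17) / (20.27 - 11.81) * 100 = 1.1 / 8.46 * 100 = 13.0%

13.0


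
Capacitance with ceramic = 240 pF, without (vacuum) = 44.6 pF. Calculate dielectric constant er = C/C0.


er = 240 / 44.6 = 5.38

5.38


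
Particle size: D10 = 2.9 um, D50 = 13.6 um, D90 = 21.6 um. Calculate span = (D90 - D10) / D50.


Span = (21.6 - 2.9) / 13.6 = 18.7 / 13.6 = 1.375

1.375


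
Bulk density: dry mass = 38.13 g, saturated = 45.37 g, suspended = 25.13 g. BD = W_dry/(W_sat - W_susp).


BD = 38.13 / (45.37 - 25.13) = 38.13 / 20.24 = 1.884 g/cm^3

1.884


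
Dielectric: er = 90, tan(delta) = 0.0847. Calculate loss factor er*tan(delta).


Loss = 90 * 0.0847 = 7.623

7.623


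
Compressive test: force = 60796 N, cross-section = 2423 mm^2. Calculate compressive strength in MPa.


CS = 60796 / 2423 = 25.1 MPa

25.1


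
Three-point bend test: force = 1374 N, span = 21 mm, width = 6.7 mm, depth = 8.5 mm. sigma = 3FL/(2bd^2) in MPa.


sigma = 3*1374*21/(2*6.7*8.5^2) = 89.4 MPa

89.4


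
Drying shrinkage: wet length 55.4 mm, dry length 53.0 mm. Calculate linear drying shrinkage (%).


DS = (55.4 - 53.0) / 55.4 * 100 = 4.33%

4.33


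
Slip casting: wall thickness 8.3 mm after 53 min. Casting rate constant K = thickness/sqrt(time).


K = 8.3 / sqrt(53) = 8.3 / 7.2801 = 1.14 mm/min^0.5

1.14


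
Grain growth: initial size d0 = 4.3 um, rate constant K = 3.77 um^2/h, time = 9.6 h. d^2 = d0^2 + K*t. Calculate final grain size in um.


d^2 = 4.3^2 + 3.77*9.6 = 54.682
d = sqrt(54.682) = 7.39 um

7.39


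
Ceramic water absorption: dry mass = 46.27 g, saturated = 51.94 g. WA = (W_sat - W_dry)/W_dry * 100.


WA = (51.94 - 46.27) / 46.27 * 100 = 12.25%

12.25


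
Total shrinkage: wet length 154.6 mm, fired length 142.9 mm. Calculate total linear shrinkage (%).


TS = (154.6 - 142.9) / 154.6 * 100 = 7.57%

7.57


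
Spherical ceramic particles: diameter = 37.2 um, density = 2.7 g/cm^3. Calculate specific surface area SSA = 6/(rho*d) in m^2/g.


SSA = 6 / (2.7 * 37.2) = 0.06 m^2/g

0.06


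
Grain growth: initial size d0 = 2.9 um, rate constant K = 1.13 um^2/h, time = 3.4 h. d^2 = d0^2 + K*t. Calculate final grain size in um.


d^2 = 2.9^2 + 1.13*3.4 = 12.252
d = sqrt(12.252) = 3.5 um

3.5


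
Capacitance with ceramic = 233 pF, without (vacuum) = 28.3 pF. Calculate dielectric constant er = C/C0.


er = 233 / 28.3 = 8.23

8.23


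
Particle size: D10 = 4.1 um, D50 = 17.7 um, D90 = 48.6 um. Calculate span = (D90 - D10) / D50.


Span = (48.6 - 4.1) / 17.7 = 44.5 / 17.7 = 2.514

2.514


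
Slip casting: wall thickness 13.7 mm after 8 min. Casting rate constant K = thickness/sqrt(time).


K = 13.7 / sqrt(8) = 13.7 / 2.8284 = 4.844 mm/min^0.5

4.844


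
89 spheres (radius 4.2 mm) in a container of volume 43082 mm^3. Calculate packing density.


V_sphere = 4/3*pi*4.2^3 = 310.3391 mm^3
Total V = 89*310.3391 = 27620.1799 mm^3
PD = 27620.1799 / 43082 = 0.641

0.641


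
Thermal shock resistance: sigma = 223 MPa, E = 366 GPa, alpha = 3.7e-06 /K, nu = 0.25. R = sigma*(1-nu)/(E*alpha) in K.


R = 223*(1-0.25)/(366*1000*3.7e-06) = 124 K

124


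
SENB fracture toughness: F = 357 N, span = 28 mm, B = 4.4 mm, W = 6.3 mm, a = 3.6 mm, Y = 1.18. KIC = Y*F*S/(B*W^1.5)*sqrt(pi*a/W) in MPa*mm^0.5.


KIC = 1.18*357*28/(4.4*6.3^1.5)*sqrt(pi*3.6/6.3) = 227.14

227.14


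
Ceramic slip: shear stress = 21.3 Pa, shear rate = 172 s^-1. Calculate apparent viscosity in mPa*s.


eta = tau/gamma * 1000 = 21.3/172 * 1000 = 123.8 mPa*s

123.8


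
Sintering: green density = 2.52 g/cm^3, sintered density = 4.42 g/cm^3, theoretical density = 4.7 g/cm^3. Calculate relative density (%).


Relative = 4.42 / 4.7 * 100 = 94.0%

94.0


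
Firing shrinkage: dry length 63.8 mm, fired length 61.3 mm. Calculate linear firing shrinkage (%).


FS = (63.8 - 61.3) / 63.8 * 100 = 3.92%

3.92


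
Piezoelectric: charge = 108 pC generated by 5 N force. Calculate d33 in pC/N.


d33 = 108 / 5 = 21.6 pC/N

21.6


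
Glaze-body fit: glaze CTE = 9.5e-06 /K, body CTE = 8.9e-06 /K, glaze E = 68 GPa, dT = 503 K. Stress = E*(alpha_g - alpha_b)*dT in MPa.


Stress = 68*1000*(9.5e-06 - 8.9e-06)*503 = 20.5 MPa

20.5


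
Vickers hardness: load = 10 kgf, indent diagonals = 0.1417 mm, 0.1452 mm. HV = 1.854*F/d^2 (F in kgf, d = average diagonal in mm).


d_avg = (0.1417+0.1452)/2 = 0.14345 mm
HV = 1.854*10/0.14345^2 = 901

901


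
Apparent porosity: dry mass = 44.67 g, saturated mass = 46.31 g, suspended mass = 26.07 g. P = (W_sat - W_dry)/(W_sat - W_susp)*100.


P = (46.31 - 44.67) / (46.31 - 26.07) * 100 = 1.64 / 20.24 * 100 = 8.1%

8.1


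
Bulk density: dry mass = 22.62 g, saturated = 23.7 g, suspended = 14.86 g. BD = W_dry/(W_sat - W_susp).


BD = 22.62 / (23.7 - 14.86) = 22.62 / 8.84 = 2.559 g/cm^3

2.559


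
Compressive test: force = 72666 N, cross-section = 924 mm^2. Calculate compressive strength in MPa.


CS = 72666 / 924 = 78.6 MPa

78.6


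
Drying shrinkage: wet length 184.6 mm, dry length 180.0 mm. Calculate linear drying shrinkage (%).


DS = (184.6 - 180.0) / 184.6 * 100 = 2.49%

2.49


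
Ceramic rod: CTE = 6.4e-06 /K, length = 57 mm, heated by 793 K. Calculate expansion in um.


dL = 6.4e-06 * 57 * 793 * 1000 = 289.286 um

289.286


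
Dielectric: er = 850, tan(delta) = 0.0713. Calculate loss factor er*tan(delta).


Loss = 850 * 0.0713 = 60.605

60.605


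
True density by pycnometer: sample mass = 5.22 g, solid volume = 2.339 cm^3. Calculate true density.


TD = 5.22 / 2.339 = 2.232 g/cm^3

2.232


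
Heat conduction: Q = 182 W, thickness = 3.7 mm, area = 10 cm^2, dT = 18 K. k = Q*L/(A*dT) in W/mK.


k = 182*3.7/1000/(10/10000*18) = 37.41 W/mK

37.41


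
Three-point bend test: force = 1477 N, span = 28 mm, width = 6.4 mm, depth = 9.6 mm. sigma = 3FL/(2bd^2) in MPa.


sigma = 3*1477*28/(2*6.4*9.6^2) = 105.2 MPa

105.2


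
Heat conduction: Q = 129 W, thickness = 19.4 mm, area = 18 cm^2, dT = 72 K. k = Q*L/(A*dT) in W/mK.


k = 129*19.4/1000/(18/10000*72) = 19.31 W/mK

19.31


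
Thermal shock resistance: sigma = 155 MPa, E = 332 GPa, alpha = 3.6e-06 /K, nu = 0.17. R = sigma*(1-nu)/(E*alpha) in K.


R = 155*(1-0.17)/(332*1000*3.6e-06) = 108 K

108


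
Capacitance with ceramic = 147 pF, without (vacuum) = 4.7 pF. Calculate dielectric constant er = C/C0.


er = 147 / 4.7 = 31.28

31.28


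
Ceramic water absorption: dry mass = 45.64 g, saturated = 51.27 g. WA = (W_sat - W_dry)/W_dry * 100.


WA = (51.27 - 45.64) / 45.64 * 100 = 12.34%

12.34


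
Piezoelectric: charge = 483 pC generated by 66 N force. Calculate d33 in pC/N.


d33 = 483 / 66 = 7.3 pC/N

7.3


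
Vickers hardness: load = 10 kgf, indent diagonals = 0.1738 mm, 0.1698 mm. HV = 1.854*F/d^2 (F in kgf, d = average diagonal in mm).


d_avg = (0.1738+0.1698)/2 = 0.1718 mm
HV = 1.854*10/0.1718^2 = 628

628


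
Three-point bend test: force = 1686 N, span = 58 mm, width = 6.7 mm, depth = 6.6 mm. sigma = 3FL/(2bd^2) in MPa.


sigma = 3*1686*58/(2*6.7*6.6^2) = 502.6 MPa

502.6


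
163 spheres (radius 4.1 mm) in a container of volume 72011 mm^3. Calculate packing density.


V_sphere = 4/3*pi*4.1^3 = 288.6956 mm^3
Total V = 163*288.6956 = 47057.3828 mm^3
PD = 47057.3828 / 72011 = 0.653

0.653


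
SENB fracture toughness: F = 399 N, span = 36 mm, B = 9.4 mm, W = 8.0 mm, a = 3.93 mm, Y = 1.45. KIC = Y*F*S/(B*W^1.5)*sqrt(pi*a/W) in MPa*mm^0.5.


KIC = 1.45*399*36/(9.4*8.0^1.5)*sqrt(pi*3.93/8.0) = 121.65

121.65


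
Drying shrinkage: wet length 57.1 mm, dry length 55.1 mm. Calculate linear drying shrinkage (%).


DS = (57.1 - 55.1) / 57.1 * 100 = 3.5%

3.5


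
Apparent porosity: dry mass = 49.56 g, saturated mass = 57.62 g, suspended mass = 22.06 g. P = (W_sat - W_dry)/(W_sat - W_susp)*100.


P = (57.62 - 49.56) / (57.62 - 22.06) * 100 = 8.06 / 35.56 * 100 = 22.7%

22.7


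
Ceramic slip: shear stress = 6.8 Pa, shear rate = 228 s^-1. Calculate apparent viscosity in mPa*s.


eta = tau/gamma * 1000 = 6.8/228 * 1000 = 29.8 mPa*s

29.8


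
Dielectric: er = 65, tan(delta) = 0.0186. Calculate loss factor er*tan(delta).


Loss = 65 * 0.0186 = 1.209

1.209


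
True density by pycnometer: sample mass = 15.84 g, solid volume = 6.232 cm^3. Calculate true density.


TD = 15.84 / 6.232 = 2.542 g/cm^3

2.542


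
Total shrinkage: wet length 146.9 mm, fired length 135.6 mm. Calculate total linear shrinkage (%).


TS = (146.9 - 135.6) / 146.9 * 100 = 7.69%

7.69


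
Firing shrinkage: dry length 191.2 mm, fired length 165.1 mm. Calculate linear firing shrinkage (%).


FS = (191.2 - 165.1) / 191.2 * 100 = 13.65%

13.65


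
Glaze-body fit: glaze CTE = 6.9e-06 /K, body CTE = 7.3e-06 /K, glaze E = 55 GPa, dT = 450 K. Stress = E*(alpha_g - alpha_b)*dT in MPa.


Stress = 55*1000*(6.9e-06 - 7.3e-06)*450 = -9.9 MPa

-9.9


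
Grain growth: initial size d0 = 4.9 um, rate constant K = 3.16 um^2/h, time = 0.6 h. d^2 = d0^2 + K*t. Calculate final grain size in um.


d^2 = 4.9^2 + 3.16*0.6 = 25.906
d = sqrt(25.906) = 5.09 um

5.09


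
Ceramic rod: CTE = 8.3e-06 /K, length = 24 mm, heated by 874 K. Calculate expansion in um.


dL = 8.3e-06 * 24 * 874 * 1000 = 174.101 um

174.101


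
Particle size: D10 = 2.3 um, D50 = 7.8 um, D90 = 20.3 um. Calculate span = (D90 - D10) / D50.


Span = (20.3 - 2.3) / 7.8 = 18.0 / 7.8 = 2.308

2.308


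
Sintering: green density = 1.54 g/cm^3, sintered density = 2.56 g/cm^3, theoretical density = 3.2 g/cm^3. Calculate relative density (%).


Relative = 2.56 / 3.2 * 100 = 80.0%

80.0


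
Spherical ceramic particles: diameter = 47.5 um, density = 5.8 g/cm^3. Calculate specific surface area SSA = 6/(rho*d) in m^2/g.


SSA = 6 / (5.8 * 47.5) = 0.022 m^2/g

0.022


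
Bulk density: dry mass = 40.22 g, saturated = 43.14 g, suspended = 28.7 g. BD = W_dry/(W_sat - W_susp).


BD = 40.22 / (43.14 - 28.7) = 40.22 / 14.44 = 2.785 g/cm^3

2.785


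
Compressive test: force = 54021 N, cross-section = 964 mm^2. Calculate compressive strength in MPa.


CS = 54021 / 964 = 56.0 MPa

56.0


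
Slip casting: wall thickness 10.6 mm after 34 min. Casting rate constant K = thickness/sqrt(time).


K = 10.6 / sqrt(34) = 10.6 / 5.831 = 1.818 mm/min^0.5

1.818


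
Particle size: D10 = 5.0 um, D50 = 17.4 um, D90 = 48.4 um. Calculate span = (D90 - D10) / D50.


Span = (48.4 - 5.0) / 17.4 = 43.4 / 17.4 = 2.494

2.494


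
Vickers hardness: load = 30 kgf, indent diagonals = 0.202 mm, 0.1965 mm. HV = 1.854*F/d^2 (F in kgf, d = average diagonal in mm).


d_avg = (0.202+0.1965)/2 = 0.19925 mm
HV = 1.854*30/0.19925^2 = 1401

1401


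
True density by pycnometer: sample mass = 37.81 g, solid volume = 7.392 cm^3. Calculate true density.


TD = 37.81 / 7.392 = 5.115 g/cm^3

5.115


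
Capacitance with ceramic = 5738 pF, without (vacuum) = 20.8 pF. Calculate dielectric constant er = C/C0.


er = 5738 / 20.8 = 275.87

275.87


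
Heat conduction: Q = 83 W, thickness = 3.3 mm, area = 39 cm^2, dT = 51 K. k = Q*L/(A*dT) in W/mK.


k = 83*3.3/1000/(39/10000*51) = 1.38 W/mK

1.38


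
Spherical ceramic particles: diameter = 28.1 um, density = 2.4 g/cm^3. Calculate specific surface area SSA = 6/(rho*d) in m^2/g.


SSA = 6 / (2.4 * 28.1) = 0.089 m^2/g

0.089


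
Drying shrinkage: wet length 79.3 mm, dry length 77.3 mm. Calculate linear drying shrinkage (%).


DS = (79.3 - 77.3) / 79.3 * 100 = 2.52%

2.52


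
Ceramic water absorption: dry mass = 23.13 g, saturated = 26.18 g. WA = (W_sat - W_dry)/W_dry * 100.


WA = (26.18 - 23.13) / 23.13 * 100 = 13.19%

13.19


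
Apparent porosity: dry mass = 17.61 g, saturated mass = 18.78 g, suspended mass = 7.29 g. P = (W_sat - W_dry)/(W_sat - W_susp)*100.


P = (18.78 - 17.61) / (18.78 - 7.29) * 100 = 1.17 / 11.49 * 100 = 10.2%

10.2


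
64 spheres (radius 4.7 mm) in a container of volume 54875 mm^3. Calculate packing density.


V_sphere = 4/3*pi*4.7^3 = 434.8928 mm^3
Total V = 64*434.8928 = 27833.1392 mm^3
PD = 27833.1392 / 54875 = 0.507

0.507


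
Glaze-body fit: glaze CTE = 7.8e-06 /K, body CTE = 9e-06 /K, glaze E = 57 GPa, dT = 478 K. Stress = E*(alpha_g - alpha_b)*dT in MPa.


Stress = 57*1000*(7.8e-06 - 9e-06)*478 = -32.7 MPa

-32.7


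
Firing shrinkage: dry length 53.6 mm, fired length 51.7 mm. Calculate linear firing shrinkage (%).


FS = (53.6 - 51.7) / 53.6 * 100 = 3.54%

3.54


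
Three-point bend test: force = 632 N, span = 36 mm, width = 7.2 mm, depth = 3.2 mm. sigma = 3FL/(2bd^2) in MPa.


sigma = 3*632*36/(2*7.2*3.2^2) = 462.9 MPa

462.9


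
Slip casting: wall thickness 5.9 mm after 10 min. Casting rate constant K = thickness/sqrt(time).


K = 5.9 / sqrt(10) = 5.9 / 3.1623 = 1.866 mm/min^0.5

1.866


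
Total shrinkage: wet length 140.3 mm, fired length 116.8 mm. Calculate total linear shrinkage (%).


TS = (140.3 - 116.8) / 140.3 * 100 = 16.75%

16.75


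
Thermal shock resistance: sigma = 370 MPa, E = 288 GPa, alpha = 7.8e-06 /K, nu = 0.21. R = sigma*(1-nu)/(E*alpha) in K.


R = 370*(1-0.21)/(288*1000*7.8e-06) = 130 K

130


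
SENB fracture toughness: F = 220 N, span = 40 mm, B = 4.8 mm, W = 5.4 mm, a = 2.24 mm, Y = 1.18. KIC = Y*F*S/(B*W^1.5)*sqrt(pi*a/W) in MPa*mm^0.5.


KIC = 1.18*220*40/(4.8*5.4^1.5)*sqrt(pi*2.24/5.4) = 196.8

196.8


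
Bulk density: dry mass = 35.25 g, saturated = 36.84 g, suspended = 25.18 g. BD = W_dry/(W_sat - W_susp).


BD = 35.25 / (36.84 - 25.18) = 35.25 / 11.66 = 3.023 g/cm^3

3.023


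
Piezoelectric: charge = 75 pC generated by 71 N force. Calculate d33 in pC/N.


d33 = 75 / 71 = 1.1 pC/N

1.1


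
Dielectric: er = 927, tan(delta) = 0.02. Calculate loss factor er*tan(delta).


Loss = 927 * 0.02 = 18.54

18.54


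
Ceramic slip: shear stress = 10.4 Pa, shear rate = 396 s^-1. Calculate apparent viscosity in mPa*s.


eta = tau/gamma * 1000 = 10.4/396 * 1000 = 26.3 mPa*s

26.3


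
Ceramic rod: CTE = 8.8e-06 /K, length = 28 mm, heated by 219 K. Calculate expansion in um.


dL = 8.8e-06 * 28 * 219 * 1000 = 53.962 um

53.962


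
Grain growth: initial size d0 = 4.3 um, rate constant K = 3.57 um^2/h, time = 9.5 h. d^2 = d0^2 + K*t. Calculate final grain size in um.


d^2 = 4.3^2 + 3.57*9.5 = 52.405
d = sqrt(52.405) = 7.24 um

7.24


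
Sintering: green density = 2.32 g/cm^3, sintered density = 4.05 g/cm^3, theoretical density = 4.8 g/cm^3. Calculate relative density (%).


Relative = 4.05 / 4.8 * 100 = 84.4%

84.4


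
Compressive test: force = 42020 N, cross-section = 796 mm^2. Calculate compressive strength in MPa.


CS = 42020 / 796 = 52.8 MPa

52.8


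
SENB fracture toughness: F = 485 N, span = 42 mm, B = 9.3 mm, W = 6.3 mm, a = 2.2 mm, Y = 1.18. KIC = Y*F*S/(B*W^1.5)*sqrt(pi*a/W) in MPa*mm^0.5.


KIC = 1.18*485*42/(9.3*6.3^1.5)*sqrt(pi*2.2/6.3) = 171.2

171.2


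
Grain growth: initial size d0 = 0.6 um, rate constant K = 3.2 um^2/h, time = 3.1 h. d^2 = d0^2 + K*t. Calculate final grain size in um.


d^2 = 0.6^2 + 3.2*3.1 = 10.28
d = sqrt(10.28) = 3.21 um

3.21


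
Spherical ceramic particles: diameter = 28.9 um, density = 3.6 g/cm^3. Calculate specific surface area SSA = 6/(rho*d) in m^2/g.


SSA = 6 / (3.6 * 28.9) = 0.058 m^2/g

0.058


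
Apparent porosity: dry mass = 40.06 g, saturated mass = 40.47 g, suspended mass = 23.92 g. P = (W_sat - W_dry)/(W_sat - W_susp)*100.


P = (40.47 - 40.06) / (40.47 - 23.92) * 100 = 0.41 / 16.55 * 100 = 2.5%

2.5


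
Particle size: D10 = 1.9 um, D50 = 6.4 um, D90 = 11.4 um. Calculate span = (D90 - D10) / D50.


Span = (11.4 - 1.9) / 6.4 = 9.5 / 6.4 = 1.484

1.484


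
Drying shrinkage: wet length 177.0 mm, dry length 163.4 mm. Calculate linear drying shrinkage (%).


DS = (177.0 - 163.4) / 177.0 * 100 = 7.68%

7.68


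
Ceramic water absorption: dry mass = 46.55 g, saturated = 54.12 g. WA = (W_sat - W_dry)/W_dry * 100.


WA = (54.12 - 46.55) / 46.55 * 100 = 16.26%

16.26


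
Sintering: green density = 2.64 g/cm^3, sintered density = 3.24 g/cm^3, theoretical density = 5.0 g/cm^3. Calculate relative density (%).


Relative = 3.24 / 5.0 * 100 = 64.8%

64.8


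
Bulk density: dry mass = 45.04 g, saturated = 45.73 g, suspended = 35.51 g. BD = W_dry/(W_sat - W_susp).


BD = 45.04 / (45.73 - 35.51) = 45.04 / 10.22 = 4.407 g/cm^3

4.407


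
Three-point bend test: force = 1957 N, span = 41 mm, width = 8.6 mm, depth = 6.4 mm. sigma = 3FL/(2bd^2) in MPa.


sigma = 3*1957*41/(2*8.6*6.4^2) = 341.7 MPa

341.7


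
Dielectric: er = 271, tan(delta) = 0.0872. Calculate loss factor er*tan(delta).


Loss = 271 * 0.0872 = 23.631

23.631


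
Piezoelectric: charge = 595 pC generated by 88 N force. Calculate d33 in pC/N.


d33 = 595 / 88 = 6.8 pC/N

6.8


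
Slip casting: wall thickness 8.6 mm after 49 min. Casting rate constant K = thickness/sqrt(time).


K = 8.6 / sqrt(49) = 8.6 / 7.0 = 1.229 mm/min^0.5

1.229


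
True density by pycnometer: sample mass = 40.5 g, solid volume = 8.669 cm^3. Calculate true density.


TD = 40.5 / 8.669 = 4.672 g/cm^3

4.672


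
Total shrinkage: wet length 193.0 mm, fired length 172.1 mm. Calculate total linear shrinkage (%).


TS = (193.0 - 172.1) / 193.0 * 100 = 10.83%

10.83


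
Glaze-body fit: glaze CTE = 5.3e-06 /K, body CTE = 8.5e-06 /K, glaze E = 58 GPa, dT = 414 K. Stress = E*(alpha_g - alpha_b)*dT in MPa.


Stress = 58*1000*(5.3e-06 - 8.5e-06)*414 = -76.8 MPa

-76.8


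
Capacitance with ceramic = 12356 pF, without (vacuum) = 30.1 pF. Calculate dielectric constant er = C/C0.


er = 12356 / 30.1 = 410.5

410.5


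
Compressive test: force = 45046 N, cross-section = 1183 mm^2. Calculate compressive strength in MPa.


CS = 45046 / 1183 = 38.1 MPa

38.1


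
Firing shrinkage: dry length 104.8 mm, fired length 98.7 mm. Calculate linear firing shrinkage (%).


FS = (104.8 - 98.7) / 104.8 * 100 = 5.82%

5.82


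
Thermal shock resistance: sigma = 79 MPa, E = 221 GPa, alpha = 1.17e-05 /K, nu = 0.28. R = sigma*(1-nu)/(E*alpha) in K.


R = 79*(1-0.28)/(221*1000*1.17e-05) = 22 K

22


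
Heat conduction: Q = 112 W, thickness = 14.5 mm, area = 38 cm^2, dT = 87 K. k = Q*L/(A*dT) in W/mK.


k = 112*14.5/1000/(38/10000*87) = 4.91 W/mK

4.91


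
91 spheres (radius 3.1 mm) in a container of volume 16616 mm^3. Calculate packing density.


V_sphere = 4/3*pi*3.1^3 = 124.7882 mm^3
Total V = 91*124.7882 = 11355.7262 mm^3
PD = 11355.7262 / 16616 = 0.683

0.683


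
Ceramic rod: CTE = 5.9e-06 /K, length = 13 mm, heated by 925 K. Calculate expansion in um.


dL = 5.9e-06 * 13 * 925 * 1000 = 70.948 um

70.948


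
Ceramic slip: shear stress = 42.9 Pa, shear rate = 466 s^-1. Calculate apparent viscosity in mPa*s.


eta = tau/gamma * 1000 = 42.9/466 * 1000 = 92.1 mPa*s

92.1


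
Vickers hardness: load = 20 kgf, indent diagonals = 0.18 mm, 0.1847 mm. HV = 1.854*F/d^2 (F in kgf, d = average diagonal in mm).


d_avg = (0.18+0.1847)/2 = 0.18235 mm
HV = 1.854*20/0.18235^2 = 1115

1115


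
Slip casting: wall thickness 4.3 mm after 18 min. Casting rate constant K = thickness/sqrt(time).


K = 4.3 / sqrt(18) = 4.3 / 4.2426 = 1.014 mm/min^0.5

1.014


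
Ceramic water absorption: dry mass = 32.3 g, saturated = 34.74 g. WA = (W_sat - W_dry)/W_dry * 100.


WA = (34.74 - 32.3) / 32.3 * 100 = 7.55%

7.55


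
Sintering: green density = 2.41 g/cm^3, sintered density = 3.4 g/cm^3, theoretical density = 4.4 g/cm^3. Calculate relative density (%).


Relative = 3.4 / 4.4 * 100 = 77.3%

77.3


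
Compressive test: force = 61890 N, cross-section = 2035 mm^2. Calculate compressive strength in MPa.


CS = 61890 / 2035 = 30.4 MPa

30.4


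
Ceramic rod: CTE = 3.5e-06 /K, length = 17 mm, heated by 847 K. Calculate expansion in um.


dL = 3.5e-06 * 17 * 847 * 1000 = 50.397 um

50.397


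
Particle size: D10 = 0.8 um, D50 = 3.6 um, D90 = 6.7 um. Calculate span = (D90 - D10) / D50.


Span = (6.7 - 0.8) / 3.6 = 5.9 / 3.6 = 1.639

1.639


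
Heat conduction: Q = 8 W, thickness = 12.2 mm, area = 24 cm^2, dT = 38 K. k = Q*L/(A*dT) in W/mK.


k = 8*12.2/1000/(24/10000*38) = 1.07 W/mK

1.07


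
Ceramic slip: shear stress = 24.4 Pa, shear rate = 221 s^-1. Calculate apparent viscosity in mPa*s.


eta = tau/gamma * 1000 = 24.4/221 * 1000 = 110.4 mPa*s

110.4


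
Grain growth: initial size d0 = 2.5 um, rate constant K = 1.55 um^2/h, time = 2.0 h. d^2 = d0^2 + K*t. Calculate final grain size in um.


d^2 = 2.5^2 + 1.55*2.0 = 9.35
d = sqrt(9.35) = 3.06 um

3.06


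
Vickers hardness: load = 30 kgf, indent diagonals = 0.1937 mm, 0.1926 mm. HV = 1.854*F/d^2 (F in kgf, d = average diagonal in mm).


d_avg = (0.1937+0.1926)/2 = 0.19315 mm
HV = 1.854*30/0.19315^2 = 1491

1491


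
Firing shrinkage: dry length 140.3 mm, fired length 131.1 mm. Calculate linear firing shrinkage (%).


FS = (140.3 - 131.1) / 140.3 * 100 = 6.56%

6.56


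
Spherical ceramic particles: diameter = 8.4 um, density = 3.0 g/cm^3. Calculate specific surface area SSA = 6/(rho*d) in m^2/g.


SSA = 6 / (3.0 * 8.4) = 0.238 m^2/g

0.238


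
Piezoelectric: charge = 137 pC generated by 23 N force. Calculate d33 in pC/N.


d33 = 137 / 23 = 6.0 pC/N

6.0


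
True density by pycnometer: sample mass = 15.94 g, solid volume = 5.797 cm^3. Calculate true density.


TD = 15.94 / 5.797 = 2.75 g/cm^3

2.75


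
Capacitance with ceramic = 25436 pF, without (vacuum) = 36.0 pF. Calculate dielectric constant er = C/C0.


er = 25436 / 36.0 = 706.56

706.56


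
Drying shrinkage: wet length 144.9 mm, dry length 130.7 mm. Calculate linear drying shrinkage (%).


DS = (144.9 - 130.7) / 144.9 * 100 = 9.8%

9.8


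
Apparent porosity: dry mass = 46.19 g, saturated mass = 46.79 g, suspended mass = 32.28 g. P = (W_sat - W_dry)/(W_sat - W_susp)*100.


P = (46.79 - 46.19) / (46.79 - 32.28) * 100 = 0.6 / 14.51 * 100 = 4.1%

4.1


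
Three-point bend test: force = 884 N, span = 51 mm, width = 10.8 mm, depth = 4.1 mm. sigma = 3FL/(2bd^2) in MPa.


sigma = 3*884*51/(2*10.8*4.1^2) = 372.5 MPa

372.5


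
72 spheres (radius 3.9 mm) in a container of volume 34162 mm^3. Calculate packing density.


V_sphere = 4/3*pi*3.9^3 = 248.4748 mm^3
Total V = 72*248.4748 = 17890.1856 mm^3
PD = 17890.1856 / 34162 = 0.524

0.524


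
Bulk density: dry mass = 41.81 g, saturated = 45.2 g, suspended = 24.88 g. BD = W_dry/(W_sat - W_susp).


BD = 41.81 / (45.2 - 24.88) = 41.81 / 20.32 = 2.058 g/cm^3

2.058


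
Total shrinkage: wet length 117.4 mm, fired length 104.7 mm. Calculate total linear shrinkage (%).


TS = (117.4 - 104.7) / 117.4 * 100 = 10.82%

10.82


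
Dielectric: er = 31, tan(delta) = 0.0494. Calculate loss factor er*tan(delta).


Loss = 31 * 0.0494 = 1.531

1.531


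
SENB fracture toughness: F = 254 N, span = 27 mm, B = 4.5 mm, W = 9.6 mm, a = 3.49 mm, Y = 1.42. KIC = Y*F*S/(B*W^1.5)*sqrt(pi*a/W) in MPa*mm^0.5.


KIC = 1.42*254*27/(4.5*9.6^1.5)*sqrt(pi*3.49/9.6) = 77.75

77.75


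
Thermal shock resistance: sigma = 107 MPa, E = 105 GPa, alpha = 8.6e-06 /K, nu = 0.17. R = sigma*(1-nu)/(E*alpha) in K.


R = 107*(1-0.17)/(105*1000*8.6e-06) = 98 K

98


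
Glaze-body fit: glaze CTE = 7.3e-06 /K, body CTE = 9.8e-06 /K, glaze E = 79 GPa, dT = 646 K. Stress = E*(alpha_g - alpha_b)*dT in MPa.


Stress = 79*1000*(7.3e-06 - 9.8e-06)*646 = -127.6 MPa

-127.6


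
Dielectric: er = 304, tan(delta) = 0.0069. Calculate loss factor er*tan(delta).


Loss = 304 * 0.0069 = 2.098

2.098


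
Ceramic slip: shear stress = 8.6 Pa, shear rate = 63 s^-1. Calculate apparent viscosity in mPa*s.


eta = tau/gamma * 1000 = 8.6/63 * 1000 = 136.5 mPa*s

136.5


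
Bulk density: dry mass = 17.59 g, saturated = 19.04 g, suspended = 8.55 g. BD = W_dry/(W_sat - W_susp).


BD = 17.59 / (19.04 - 8.55) = 17.59 / 10.49 = 1.677 g/cm^3

1.677


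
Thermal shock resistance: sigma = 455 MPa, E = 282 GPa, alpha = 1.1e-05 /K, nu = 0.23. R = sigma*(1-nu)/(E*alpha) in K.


R = 455*(1-0.23)/(282*1000*1.1e-05) = 113 K

113


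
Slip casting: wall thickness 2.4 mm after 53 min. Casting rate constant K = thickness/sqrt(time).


K = 2.4 / sqrt(53) = 2.4 / 7.2801 = 0.33 mm/min^0.5

0.33


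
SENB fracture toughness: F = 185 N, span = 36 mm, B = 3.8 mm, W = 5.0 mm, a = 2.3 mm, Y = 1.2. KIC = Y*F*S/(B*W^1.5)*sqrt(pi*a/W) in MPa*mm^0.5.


KIC = 1.2*185*36/(3.8*5.0^1.5)*sqrt(pi*2.3/5.0) = 226.14

226.14


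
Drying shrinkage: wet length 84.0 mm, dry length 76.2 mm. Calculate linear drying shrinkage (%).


DS = (84.0 - 76.2) / 84.0 * 100 = 9.29%

9.29


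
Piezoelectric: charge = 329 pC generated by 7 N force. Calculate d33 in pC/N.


d33 = 329 / 7 = 47.0 pC/N

47.0


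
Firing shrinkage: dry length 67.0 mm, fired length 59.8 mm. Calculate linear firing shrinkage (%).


FS = (67.0 - 59.8) / 67.0 * 100 = 10.75%

10.75


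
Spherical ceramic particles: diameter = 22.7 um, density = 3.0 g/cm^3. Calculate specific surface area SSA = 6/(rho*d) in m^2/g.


SSA = 6 / (3.0 * 22.7) = 0.088 m^2/g

0.088


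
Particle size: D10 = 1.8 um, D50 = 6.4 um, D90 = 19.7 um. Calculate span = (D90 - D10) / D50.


Span = (19.7 - 1.8) / 6.4 = 17.9 / 6.4 = 2.797

2.797


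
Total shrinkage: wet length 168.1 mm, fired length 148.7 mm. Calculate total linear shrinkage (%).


TS = (168.1 - 148.7) / 168.1 * 100 = 11.54%

11.54


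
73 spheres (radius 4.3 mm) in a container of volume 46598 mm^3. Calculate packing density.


V_sphere = 4/3*pi*4.3^3 = 333.0381 mm^3
Total V = 73*333.0381 = 24311.7813 mm^3
PD = 24311.7813 / 46598 = 0.522

0.522


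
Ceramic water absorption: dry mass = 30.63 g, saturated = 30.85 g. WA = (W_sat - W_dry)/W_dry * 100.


WA = (30.85 - 30.63) / 30.63 * 100 = 0.72%

0.72


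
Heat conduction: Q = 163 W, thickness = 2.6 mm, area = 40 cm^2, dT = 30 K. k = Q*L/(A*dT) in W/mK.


k = 163*2.6/1000/(40/10000*30) = 3.53 W/mK

3.53


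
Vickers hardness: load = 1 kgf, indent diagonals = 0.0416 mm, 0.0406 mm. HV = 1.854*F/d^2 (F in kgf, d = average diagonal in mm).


d_avg = (0.0416+0.0406)/2 = 0.0411 mm
HV = 1.854*1/0.0411^2 = 1098

1098


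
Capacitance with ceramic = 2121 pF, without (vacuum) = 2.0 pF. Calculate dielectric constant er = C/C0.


er = 2121 / 2.0 = 1060.5

1060.5


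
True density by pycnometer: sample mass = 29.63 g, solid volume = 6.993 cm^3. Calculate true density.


TD = 29.63 / 6.993 = 4.237 g/cm^3

4.237


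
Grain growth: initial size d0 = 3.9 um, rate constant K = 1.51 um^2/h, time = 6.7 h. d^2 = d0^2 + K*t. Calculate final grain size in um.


d^2 = 3.9^2 + 1.51*6.7 = 25.327
d = sqrt(25.327) = 5.03 um

5.03


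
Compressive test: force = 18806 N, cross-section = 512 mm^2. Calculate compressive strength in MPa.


CS = 18806 / 512 = 36.7 MPa

36.7


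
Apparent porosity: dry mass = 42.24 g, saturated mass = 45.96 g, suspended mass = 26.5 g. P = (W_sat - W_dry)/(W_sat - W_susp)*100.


P = (45.96 - 42.24) / (45.96 - 26.5) * 100 = 3.72 / 19.46 * 100 = 19.1%

19.1
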